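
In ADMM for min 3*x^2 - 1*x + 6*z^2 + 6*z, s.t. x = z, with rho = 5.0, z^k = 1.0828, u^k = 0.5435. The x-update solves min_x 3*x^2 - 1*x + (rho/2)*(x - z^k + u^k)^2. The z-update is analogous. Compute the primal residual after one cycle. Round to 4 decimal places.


ADMM iteration with rho = 5.0, z^k = 1.0828, u^k = 0.5435
Step 1: x-update.
Minimize 3*x^2 - 1*x + (5.0/2)*(x - 1.0828 + 0.5435)^2
FOC: (2*3 + 5.0)*x = 1 + 5.0*(1.0828 - 0.5435)
x^{k+1} = 0.336
Step 2: z-update.
Minimize 6*z^2 + 6*z + (5.0/2)*(0.336 - z + 0.5435)^2
FOC: (2*6 + 5.0)*z = -6 + 5.0*(0.336 + 0.5435)
z^{k+1} = -0.0943
Step 3: u-update.
u^{k+1} = 0.5435 + 0.336 + 0.0943 = 0.9738
Step 4: Primal residual = |0.336 + 0.0943| = 0.4303


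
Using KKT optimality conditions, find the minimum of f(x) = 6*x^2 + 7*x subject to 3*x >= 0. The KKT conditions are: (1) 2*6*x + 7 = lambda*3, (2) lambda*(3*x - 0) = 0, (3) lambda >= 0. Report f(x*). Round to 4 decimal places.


Step 1: Try lambda = 0 (constraint inactive).
x_unc = -7/(2*6) = -0.5833
Check: 3*-0.5833 = -1.7499 < 0 -- violated!
Step 2: Constraint must be active: 3*x = 0
x* = 0/3 = 0.0
lambda = (2*6*0.0 + 7)/3 = 2.3333
Step 3: Compute optimal value.
f(x*) = 6*0.0^2 + 7*0.0 = 0.0


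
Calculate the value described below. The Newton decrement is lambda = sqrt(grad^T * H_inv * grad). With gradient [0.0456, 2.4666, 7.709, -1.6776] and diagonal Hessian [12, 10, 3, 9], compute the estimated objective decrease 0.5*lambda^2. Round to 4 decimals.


Step 1: H is diagonal, so H^(-1) * g = [0.0038, 0.2467, 2.5697, -0.1864].
Step 2: g^T H^(-1) g = sum_i g_i^2 / H_ii
  = (0.0456)^2/12 + (2.4666)^2/10 + (7.709)^2/3 + (-1.6776)^2/9
  = 0.0002 + 0.6084 + 19.8096 + 0.3127 = 20.7308
Step 3: Objective decrease = 0.5 * g^T H^(-1) g = 10.3654


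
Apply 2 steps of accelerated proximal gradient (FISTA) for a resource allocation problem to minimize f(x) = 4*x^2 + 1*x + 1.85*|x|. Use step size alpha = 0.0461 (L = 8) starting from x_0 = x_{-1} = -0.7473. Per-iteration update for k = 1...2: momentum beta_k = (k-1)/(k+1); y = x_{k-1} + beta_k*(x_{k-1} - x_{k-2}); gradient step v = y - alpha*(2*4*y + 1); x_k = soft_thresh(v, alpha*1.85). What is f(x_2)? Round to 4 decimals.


FISTA on f(x) = 4*x^2 + 1*x + 1.85*|x|
L = 8, alpha = 0.0461
Iteration 1: beta = 0.0, y = -0.7473 + 0.0*(-0.7473 + 0.7473) = -0.7473
  grad(y) = -4.9784, v = y - alpha*grad = -0.5178
  prox(v) = soft_thresh(-0.5178, 0.0853) = -0.4325
Iteration 2: beta = 0.3333, y = -0.4325 + 0.3333*(-0.4325 + 0.7473) = -0.3276
  grad(y) = -1.6206, v = y - alpha*grad = -0.2529
  prox(v) = soft_thresh(-0.2529, 0.0853) = -0.1676
f(x_2) = 4*(-0.1676)^2 + 1*(-0.1676) + 1.85*|-0.1676| = 0.2548


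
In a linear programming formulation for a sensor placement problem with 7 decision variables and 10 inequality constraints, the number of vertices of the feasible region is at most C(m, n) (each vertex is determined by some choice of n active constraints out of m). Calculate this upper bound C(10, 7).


Each vertex corresponds to some choice of n active constraints out of m, so the number of vertices is at most C(m, n) = m! / (n!(m-n)!).
m = 10, n = 7
Numerator: 10 * 9 * 8 * 7 * 6 * 5 * 4
Denominator: 7! = 5040
C(10, 7) = 120


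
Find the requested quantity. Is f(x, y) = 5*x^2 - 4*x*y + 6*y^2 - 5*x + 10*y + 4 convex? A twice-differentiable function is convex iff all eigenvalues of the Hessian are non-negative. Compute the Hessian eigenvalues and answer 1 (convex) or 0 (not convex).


The Hessian of f(x,y) = 5*x^2 - 4*x*y + 6*y^2 - 5*x + 10*y + 4 is:
H = [[10, -4], [-4, 12]]
Trace = 10 + 12 = 22
Determinant = 10*12 - (-4)^2 = 104
Discriminant = (22)^2 - 4*104 = 68.0
Eigenvalues: lambda_1 = 6.8769, lambda_2 = 15.1231
The function is convex.

1


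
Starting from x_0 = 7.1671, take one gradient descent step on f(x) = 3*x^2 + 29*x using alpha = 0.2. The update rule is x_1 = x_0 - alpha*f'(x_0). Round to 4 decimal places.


We compute the gradient at x_0 and apply the update.
f'(x) = 6*x + 29
f'(7.1671) = 6*7.1671 + 29 = 72.0026
x_1 = 7.1671 - 0.2*72.0026 = -7.2334


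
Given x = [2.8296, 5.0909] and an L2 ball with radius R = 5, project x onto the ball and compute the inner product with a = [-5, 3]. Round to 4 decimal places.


Step 1: Compute ||x|| (intermediates to 6 decimals).
||x|| = sqrt(2.8296^2 + 5.0909^2) = 5.824423
Step 2: Project.
Since ||x|| > R, scale = R/||x|| = 5/5.824423 = 0.858454, proj(x) = scale * x
proj(x) = [2.429081, 4.370303]
Step 3: Dot product.
a^T * proj(x) = -5*2.429081 + 3*4.370303 = 0.9655


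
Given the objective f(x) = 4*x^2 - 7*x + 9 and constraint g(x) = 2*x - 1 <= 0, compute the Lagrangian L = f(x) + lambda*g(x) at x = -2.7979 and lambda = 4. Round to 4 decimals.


Step 1: Evaluate f(x).
f(-2.7979) = 4*(-2.7979)^2 - 7*(-2.7979) + 9 = 59.8983
Step 2: Evaluate g(x).
g(-2.7979) = 2*-2.7979 - 1 = -6.5958
Step 3: Compute Lagrangian.
L = 59.8983 + 4*-6.5958 = 33.5151


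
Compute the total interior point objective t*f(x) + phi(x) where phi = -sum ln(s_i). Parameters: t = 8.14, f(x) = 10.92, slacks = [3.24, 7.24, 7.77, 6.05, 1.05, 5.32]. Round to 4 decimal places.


Step 1: Compute log-barrier.
ln values: [1.1756, 1.9796, 2.0503, 1.8001, 0.0488, 1.6715]
phi = -(1.1756 + 1.9796 + 2.0503 + 1.8001 + 0.0488 + 1.6715) = -8.7258
Step 2: Compute augmented objective.
t*f(x) = 8.14*10.92 = 88.8888
Total = 88.8888 - 8.7258 = 80.163


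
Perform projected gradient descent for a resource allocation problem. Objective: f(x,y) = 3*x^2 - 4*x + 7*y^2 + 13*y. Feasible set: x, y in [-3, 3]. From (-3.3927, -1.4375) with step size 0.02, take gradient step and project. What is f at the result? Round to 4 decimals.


Step 1: Compute gradient at (-3.3927, -1.4375).
grad_x = 2*3*-3.3927 - 4 = -24.3562
grad_y = 2*7*-1.4375 + 13 = -7.125
Step 2: Gradient step.
x_raw = -3.3927 - 0.02*-24.3562 = -2.9056
y_raw = -1.4375 - 0.02*-7.125 = -1.295
Step 3: Project onto [-3, 3].
x_proj = clip(-2.9056) = -2.9056
y_proj = clip(-1.295) = -1.295
Step 4: Evaluate f.
f(-2.9056, -1.295) = 31.8536


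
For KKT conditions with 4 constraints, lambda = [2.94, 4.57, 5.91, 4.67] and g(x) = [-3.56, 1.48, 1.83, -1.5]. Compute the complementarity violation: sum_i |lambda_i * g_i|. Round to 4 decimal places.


KKT complementary slackness check:
lambda_1 * g_1 = 2.94 * -3.56 = -10.4664
lambda_2 * g_2 = 4.57 * 1.48 = 6.7636
lambda_3 * g_3 = 5.91 * 1.83 = 10.8153
lambda_4 * g_4 = 4.67 * -1.5 = -7.005
Total violation = 10.4664 + 6.7636 + 10.8153 + 7.005 = 35.0503


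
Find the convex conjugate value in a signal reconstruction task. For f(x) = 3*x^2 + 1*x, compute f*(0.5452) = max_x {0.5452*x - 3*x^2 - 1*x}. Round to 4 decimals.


f*(y) = sup_x {y*x - a*x^2 - b*x} = sup_x {(y-b)*x - a*x^2}
FOC: (y - b) - 2a*x = 0 => x* = (y - b)/(2a)
x* = (0.5452 - 1)/(2*3) = -0.0758
f*(0.5452) = (y-b)^2/(4a) = (0.5452 - 1)^2/(4*3)
= 0.2068/12 = 0.0172


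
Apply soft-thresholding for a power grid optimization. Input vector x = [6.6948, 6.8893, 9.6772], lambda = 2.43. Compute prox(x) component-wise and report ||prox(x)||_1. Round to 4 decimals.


Soft-thresholding with lambda = 2.43:
prox(6.6948) = sign(6.6948)*max(|6.6948| - 2.43, 0) = 4.2648
prox(6.8893) = sign(6.8893)*max(|6.8893| - 2.43, 0) = 4.4593
prox(9.6772) = sign(9.6772)*max(|9.6772| - 2.43, 0) = 7.2472
prox(x) = [4.2648, 4.4593, 7.2472]
||prox(x)||_1 = 4.2648 + 4.4593 + 7.2472 = 15.9713


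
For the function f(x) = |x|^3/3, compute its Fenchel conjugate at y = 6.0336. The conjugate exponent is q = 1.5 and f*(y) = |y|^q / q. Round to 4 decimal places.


The conjugate exponent q satisfies 1/p + 1/q = 1.
p = 3, so q = 3/(3 - 1) = 1.5
|y|^q = 6.0336^1.5 = 14.8206
f*(6.0336) = 14.8206 / 1.5 = 9.8804


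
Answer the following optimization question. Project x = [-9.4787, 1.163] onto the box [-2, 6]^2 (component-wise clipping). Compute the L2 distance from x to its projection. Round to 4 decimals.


Project each component onto [-2, 6].
clip(-9.4787) = -2.0, clip(1.163) = 1.163
Projection = [-2.0, 1.163]
Squared diffs: [55.931, 0.0]
Distance = sqrt(55.931) = 7.4787


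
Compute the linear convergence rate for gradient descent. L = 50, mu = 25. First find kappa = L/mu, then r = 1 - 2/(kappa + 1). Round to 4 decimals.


Step 1: Compute the condition number.
kappa = L/mu = 50/25 = 2.0
Step 2: Compute the convergence rate.
r = 1 - 2/(kappa + 1) = 1 - 2*mu/(L + mu) = (L - mu)/(L + mu) = 25/75 = 0.3333


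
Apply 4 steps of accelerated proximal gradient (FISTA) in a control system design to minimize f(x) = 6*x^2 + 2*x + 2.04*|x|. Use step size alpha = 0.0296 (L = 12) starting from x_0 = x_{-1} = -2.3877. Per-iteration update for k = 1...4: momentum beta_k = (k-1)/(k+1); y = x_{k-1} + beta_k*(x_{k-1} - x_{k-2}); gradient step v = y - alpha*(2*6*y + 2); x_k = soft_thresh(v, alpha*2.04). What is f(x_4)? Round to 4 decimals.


FISTA on f(x) = 6*x^2 + 2*x + 2.04*|x|
L = 12, alpha = 0.0296
Iteration 1: beta = 0.0, y = -2.3877 + 0.0*(-2.3877 + 2.3877) = -2.3877
  grad(y) = -26.6524, v = y - alpha*grad = -1.5988
  prox(v) = soft_thresh(-1.5988, 0.0604) = -1.5384
Iteration 2: beta = 0.3333, y = -1.5384 + 0.3333*(-1.5384 + 2.3877) = -1.2553
  grad(y) = -13.0637, v = y - alpha*grad = -0.8686
  prox(v) = soft_thresh(-0.8686, 0.0604) = -0.8082
Iteration 3: beta = 0.5, y = -0.8082 + 0.5*(-0.8082 + 1.5384) = -0.4432
  grad(y) = -3.3178, v = y - alpha*grad = -0.3449
  prox(v) = soft_thresh(-0.3449, 0.0604) = -0.2846
Iteration 4: beta = 0.6, y = -0.2846 + 0.6*(-0.2846 + 0.8082) = 0.0296
  grad(y) = 2.3557, v = y - alpha*grad = -0.0401
  prox(v) = soft_thresh(-0.0401, 0.0604) = 0.0
f(x_4) = 6*0.0^2 + 2*0.0 + 2.04*|0.0| = 0.0


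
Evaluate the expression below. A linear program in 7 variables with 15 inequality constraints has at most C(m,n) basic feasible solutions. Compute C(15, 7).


Each vertex corresponds to some choice of n active constraints out of m, so the number of vertices is at most C(m, n) = m! / (n!(m-n)!).
m = 15, n = 7
Numerator: 15 * 14 * 13 * 12 * 11 * 10 * 9
Denominator: 7! = 5040
C(15, 7) = 6435


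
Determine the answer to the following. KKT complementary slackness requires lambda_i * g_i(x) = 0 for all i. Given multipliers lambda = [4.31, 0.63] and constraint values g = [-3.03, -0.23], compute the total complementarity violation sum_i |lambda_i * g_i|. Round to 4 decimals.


KKT complementary slackness check:
lambda_1 * g_1 = 4.31 * -3.03 = -13.0593
lambda_2 * g_2 = 0.63 * -0.23 = -0.1449
Total violation = 13.0593 + 0.1449 = 13.2042


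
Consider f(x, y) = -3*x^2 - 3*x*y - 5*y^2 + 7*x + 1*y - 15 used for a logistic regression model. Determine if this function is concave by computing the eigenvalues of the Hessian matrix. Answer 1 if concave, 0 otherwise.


The Hessian of f(x,y) = -3*x^2 - 3*x*y - 5*y^2 + 7*x + 1*y - 15 is:
H = [[-6, -3], [-3, -10]]
Trace = -6 - 10 = -16
Determinant = -6*-10 - (-3)^2 = 51
Discriminant = (-16)^2 - 4*51 = 52.0
Eigenvalues: lambda_1 = -11.6056, lambda_2 = -4.3944
The function is concave.

1


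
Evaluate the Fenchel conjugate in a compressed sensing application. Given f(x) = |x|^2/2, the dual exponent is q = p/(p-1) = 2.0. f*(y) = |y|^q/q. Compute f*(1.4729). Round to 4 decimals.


The conjugate exponent q satisfies 1/p + 1/q = 1.
p = 2, so q = 2/(2 - 1) = 2.0
|y|^q = 1.4729^2.0 = 2.1694
f*(1.4729) = 2.1694 / 2.0 = 1.0847


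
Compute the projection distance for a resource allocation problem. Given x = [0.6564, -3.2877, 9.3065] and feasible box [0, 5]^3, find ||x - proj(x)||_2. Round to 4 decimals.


Project each component onto [0, 5].
clip(0.6564) = 0.6564, clip(-3.2877) = 0.0, clip(9.3065) = 5.0
Projection = [0.6564, 0.0, 5.0]
Squared diffs: [0.0, 10.809, 18.5459]
Distance = sqrt(29.3549) = 5.418


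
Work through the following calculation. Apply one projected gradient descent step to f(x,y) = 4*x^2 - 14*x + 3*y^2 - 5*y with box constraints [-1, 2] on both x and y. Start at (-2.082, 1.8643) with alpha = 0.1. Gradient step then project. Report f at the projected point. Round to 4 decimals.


Step 1: Compute gradient at (-2.082, 1.8643).
grad_x = 2*4*-2.082 - 14 = -30.656
grad_y = 2*3*1.8643 - 5 = 6.1858
Step 2: Gradient step.
x_raw = -2.082 - 0.1*-30.656 = 0.9836
y_raw = 1.8643 - 0.1*6.1858 = 1.2457
Step 3: Project onto [-1, 2].
x_proj = clip(0.9836) = 0.9836
y_proj = clip(1.2457) = 1.2457
Step 4: Evaluate f.
f(0.9836, 1.2457) = -11.4737


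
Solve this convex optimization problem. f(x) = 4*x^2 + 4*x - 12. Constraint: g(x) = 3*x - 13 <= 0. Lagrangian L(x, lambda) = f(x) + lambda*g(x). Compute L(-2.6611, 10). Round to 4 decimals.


Step 1: Evaluate f(x).
f(-2.6611) = 4*(-2.6611)^2 + 4*(-2.6611) - 12 = 5.6814
Step 2: Evaluate g(x).
g(-2.6611) = 3*-2.6611 - 13 = -20.9833
Step 3: Compute Lagrangian.
L = 5.6814 + 10*-20.9833 = -204.1516


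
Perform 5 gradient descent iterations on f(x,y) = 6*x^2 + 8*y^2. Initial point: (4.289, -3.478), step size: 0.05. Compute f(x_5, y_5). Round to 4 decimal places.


Gradient descent on f(x,y) = 6*x^2 + 8*y^2.
Starting point: (4.289, -3.478), alpha = 0.05
Step 1: grad_x = 2*6*4.289 = 51.468, grad_y = 2*8*-3.478 = -55.648
  x_1 = 4.289 - 0.05*51.468 = 1.7156
  y_1 = -3.478 - 0.05*-55.648 = -0.6956
Step 2: grad_x = 2*6*1.7156 = 20.5872, grad_y = 2*8*-0.6956 = -11.1296
  x_2 = 1.7156 - 0.05*20.5872 = 0.6862
  y_2 = -0.6956 - 0.05*-11.1296 = -0.1391
Step 3: grad_x = 2*6*0.6862 = 8.2349, grad_y = 2*8*-0.1391 = -2.2259
  x_3 = 0.6862 - 0.05*8.2349 = 0.2745
  y_3 = -0.1391 - 0.05*-2.2259 = -0.0278
Step 4: grad_x = 2*6*0.2745 = 3.294, grad_y = 2*8*-0.0278 = -0.4452
  x_4 = 0.2745 - 0.05*3.294 = 0.1098
  y_4 = -0.0278 - 0.05*-0.4452 = -0.0056
Step 5: grad_x = 2*6*0.1098 = 1.3176, grad_y = 2*8*-0.0056 = -0.089
  x_5 = 0.1098 - 0.05*1.3176 = 0.0439
  y_5 = -0.0056 - 0.05*-0.089 = -0.0011
f(0.0439, -0.0011) = 6*0.0439^2 + 8*(-0.0011)^2 = 0.0116


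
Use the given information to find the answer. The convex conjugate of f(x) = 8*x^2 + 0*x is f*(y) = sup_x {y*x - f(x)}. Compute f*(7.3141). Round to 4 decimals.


f*(y) = sup_x {y*x - a*x^2 - b*x} = sup_x {(y-b)*x - a*x^2}
FOC: (y - b) - 2a*x = 0 => x* = (y - b)/(2a)
x* = (7.3141 - 0)/(2*8) = 0.4571
f*(7.3141) = (y-b)^2/(4a) = (7.3141 - 0)^2/(4*8)
= 53.4961/32 = 1.6718


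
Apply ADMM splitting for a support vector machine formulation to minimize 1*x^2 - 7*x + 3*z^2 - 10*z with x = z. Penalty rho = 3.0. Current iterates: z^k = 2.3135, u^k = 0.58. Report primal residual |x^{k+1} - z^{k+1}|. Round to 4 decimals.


ADMM iteration with rho = 3.0, z^k = 2.3135, u^k = 0.58
Step 1: x-update.
Minimize 1*x^2 - 7*x + (3.0/2)*(x - 2.3135 + 0.58)^2
FOC: (2*1 + 3.0)*x = 7 + 3.0*(2.3135 - 0.58)
x^{k+1} = 2.4401
Step 2: z-update.
Minimize 3*z^2 - 10*z + (3.0/2)*(2.4401 - z + 0.58)^2
FOC: (2*3 + 3.0)*z = 10 + 3.0*(2.4401 + 0.58)
z^{k+1} = 2.1178
Step 3: u-update.
u^{k+1} = 0.58 + 2.4401 - 2.1178 = 0.9023
Step 4: Primal residual = |2.4401 - 2.1178| = 0.3223


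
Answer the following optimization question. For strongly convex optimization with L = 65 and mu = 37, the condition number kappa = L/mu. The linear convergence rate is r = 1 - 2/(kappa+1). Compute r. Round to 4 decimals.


Step 1: Compute the condition number.
kappa = L/mu = 65/37 = 1.7568
Step 2: Compute the convergence rate.
r = 1 - 2/(kappa + 1) = 1 - 2*mu/(L + mu) = (L - mu)/(L + mu) = 28/102 = 0.2745


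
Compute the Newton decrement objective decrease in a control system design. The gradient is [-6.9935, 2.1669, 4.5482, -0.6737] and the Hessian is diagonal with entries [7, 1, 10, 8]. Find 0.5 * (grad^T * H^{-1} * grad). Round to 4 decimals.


Step 1: H is diagonal, so H^(-1) * g = [-0.9991, 2.1669, 0.4548, -0.0842].
Step 2: g^T H^(-1) g = sum_i g_i^2 / H_ii
  = (-6.9935)^2/7 + (2.1669)^2/1 + (4.5482)^2/10 + (-0.6737)^2/8
  = 6.987 + 4.6955 + 2.0686 + 0.0567 = 13.8078
Step 3: Objective decrease = 0.5 * g^T H^(-1) g = 6.9039


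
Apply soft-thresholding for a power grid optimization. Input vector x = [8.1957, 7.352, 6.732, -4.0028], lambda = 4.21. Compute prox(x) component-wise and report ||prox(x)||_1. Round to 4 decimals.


Soft-thresholding with lambda = 4.21:
prox(8.1957) = sign(8.1957)*max(|8.1957| - 4.21, 0) = 3.9857
prox(7.352) = sign(7.352)*max(|7.352| - 4.21, 0) = 3.142
prox(6.732) = sign(6.732)*max(|6.732| - 4.21, 0) = 2.522
prox(-4.0028) = sign(-4.0028)*max(|-4.0028| - 4.21, 0) = 0.0
prox(x) = [3.9857, 3.142, 2.522, 0.0]
||prox(x)||_1 = 3.9857 + 3.142 + 2.522 + 0.0 = 9.6497


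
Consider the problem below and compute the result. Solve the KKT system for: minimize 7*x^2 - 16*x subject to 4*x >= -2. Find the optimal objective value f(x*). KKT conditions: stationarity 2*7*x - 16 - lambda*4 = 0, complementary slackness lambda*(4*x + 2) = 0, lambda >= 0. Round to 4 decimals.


Step 1: Try lambda = 0 (constraint inactive).
Stationarity: 2*7*x - 16 = 0
x* = 16/(2*7) = 8/7 = 1.1429 (rounded; the exact value 8/7 is used below)
Check constraint: 4*1.1429 = 4.5716 >= -2 -- satisfied.
Step 2: Compute optimal value.
f(x*) = 7*(8/7)^2 - 16*(8/7) = -9.1429


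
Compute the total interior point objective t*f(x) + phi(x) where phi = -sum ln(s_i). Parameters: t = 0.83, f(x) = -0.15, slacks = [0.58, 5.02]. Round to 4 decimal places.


Step 1: Compute log-barrier.
ln values: [-0.5447, 1.6134]
phi = -(-0.5447 + 1.6134) = -1.0687
Step 2: Compute augmented objective.
t*f(x) = 0.83*-0.15 = -0.1245
Total = -0.1245 - 1.0687 = -1.1932


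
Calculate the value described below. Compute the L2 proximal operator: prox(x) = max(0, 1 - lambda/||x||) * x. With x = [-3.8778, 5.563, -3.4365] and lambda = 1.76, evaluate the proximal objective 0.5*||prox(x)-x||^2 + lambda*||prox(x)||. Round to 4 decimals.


Step 1: Compute ||x||.
||x|| = 7.6022
Step 2: Compute scaling factor.
scale = max(0, 1 - 1.76/7.6022) = 0.7685
Step 3: prox(x) = [-2.98, 4.2751, -2.6409]
||prox(x)|| = 5.8422
Step 4: Proximal objective.
0.5*||prox-x||^2 = 1.5488
lambda*||prox|| = 10.2823
Total = 11.8311


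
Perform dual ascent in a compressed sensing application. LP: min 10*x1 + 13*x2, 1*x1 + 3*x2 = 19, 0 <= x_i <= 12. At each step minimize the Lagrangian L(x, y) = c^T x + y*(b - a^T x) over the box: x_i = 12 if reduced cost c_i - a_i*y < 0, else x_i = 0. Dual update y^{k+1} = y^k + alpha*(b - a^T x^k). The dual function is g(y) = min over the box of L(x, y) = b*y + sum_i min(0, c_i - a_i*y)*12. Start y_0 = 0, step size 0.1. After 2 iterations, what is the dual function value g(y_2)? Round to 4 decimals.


Dual ascent for LP: min 10*x1 + 13*x2, 1*x1 + 3*x2 = 19, 0 <= x_i <= 12
Step 1: y^k = 0.0, reduced costs: (10.0, 13.0)
  x^k = (0.0, 0.0), subgradient = b - a^T x = 19.0
  y^{k+1} = 0.0 + 0.1*19.0 = 1.9
Step 2: y^k = 1.9, reduced costs: (8.1, 7.3)
  x^k = (0.0, 0.0), subgradient = b - a^T x = 19.0
  y^{k+1} = 1.9 + 0.1*19.0 = 3.8
Dual objective at y_2 = 3.8: reduced costs (6.2, 1.6), box minimizer x = (0.0, 0.0)
g(y_2) = b*y + (c1 - a1*y)*x1 + (c2 - a2*y)*x2 = 19*3.8 + 6.2*0.0 + 1.6*0.0 = 72.2 + 0.0 + 0.0 = 72.2


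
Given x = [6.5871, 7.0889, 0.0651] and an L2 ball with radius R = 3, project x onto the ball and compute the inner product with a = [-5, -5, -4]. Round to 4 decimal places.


Step 1: Compute ||x|| (intermediates to 6 decimals).
||x|| = sqrt(6.5871^2 + 7.0889^2 + 0.0651^2) = 9.677119
Step 2: Project.
Since ||x|| > R, scale = R/||x|| = 3/9.677119 = 0.31001, proj(x) = scale * x
proj(x) = [2.042067, 2.19763, 0.020182]
Step 3: Dot product.
a^T * proj(x) = -5*2.042067 - 5*2.19763 - 4*0.020182 = -21.2792


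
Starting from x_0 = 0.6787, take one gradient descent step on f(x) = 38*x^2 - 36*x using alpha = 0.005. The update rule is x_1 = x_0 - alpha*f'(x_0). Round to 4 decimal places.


We compute the gradient at x_0 and apply the update.
f'(x) = 76*x - 36
f'(0.6787) = 76*0.6787 - 36 = 15.5812
x_1 = 0.6787 - 0.005*15.5812 = 0.6008


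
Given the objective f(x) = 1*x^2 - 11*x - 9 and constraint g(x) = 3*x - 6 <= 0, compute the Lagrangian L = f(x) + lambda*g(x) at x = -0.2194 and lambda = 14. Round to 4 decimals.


Step 1: Evaluate f(x).
f(-0.2194) = 1*(-0.2194)^2 - 11*(-0.2194) - 9 = -6.5385
Step 2: Evaluate g(x).
g(-0.2194) = 3*-0.2194 - 6 = -6.6582
Step 3: Compute Lagrangian.
L = -6.5385 + 14*-6.6582 = -99.7533


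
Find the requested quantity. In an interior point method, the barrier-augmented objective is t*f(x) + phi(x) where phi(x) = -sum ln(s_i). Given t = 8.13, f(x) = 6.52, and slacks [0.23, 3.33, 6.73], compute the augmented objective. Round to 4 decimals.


Step 1: Compute log-barrier.
ln values: [-1.4697, 1.203, 1.9066]
phi = -(-1.4697 + 1.203 + 1.9066) = -1.6399
Step 2: Compute augmented objective.
t*f(x) = 8.13*6.52 = 53.0076
Total = 53.0076 - 1.6399 = 51.3677


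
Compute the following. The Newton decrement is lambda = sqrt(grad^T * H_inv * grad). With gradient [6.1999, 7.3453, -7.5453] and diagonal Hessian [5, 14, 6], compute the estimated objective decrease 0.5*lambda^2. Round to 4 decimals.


Step 1: H is diagonal, so H^(-1) * g = [1.24, 0.5247, -1.2576].
Step 2: g^T H^(-1) g = sum_i g_i^2 / H_ii
  = (6.1999)^2/5 + (7.3453)^2/14 + (-7.5453)^2/6
  = 7.6878 + 3.8538 + 9.4886 = 21.0302
Step 3: Objective decrease = 0.5 * g^T H^(-1) g = 10.5151


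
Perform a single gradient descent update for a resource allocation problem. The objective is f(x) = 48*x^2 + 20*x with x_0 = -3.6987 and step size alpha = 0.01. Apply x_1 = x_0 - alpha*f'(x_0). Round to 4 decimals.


We compute the gradient at x_0 and apply the update.
f'(x) = 96*x + 20
f'(-3.6987) = 96*-3.6987 + 20 = -335.0752
x_1 = -3.6987 - 0.01*-335.0752 = -0.3479


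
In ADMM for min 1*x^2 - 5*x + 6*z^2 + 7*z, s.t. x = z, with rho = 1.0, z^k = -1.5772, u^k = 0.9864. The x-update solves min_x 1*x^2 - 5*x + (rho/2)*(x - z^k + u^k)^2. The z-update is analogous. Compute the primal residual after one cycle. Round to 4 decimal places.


ADMM iteration with rho = 1.0, z^k = -1.5772, u^k = 0.9864
Step 1: x-update.
Minimize 1*x^2 - 5*x + (1.0/2)*(x + 1.5772 + 0.9864)^2
FOC: (2*1 + 1.0)*x = 5 + 1.0*(-1.5772 - 0.9864)
x^{k+1} = 0.8121
Step 2: z-update.
Minimize 6*z^2 + 7*z + (1.0/2)*(0.8121 - z + 0.9864)^2
FOC: (2*6 + 1.0)*z = -7 + 1.0*(0.8121 + 0.9864)
z^{k+1} = -0.4001
Step 3: u-update.
u^{k+1} = 0.9864 + 0.8121 + 0.4001 = 2.1986
Step 4: Primal residual = |0.8121 + 0.4001| = 1.2122


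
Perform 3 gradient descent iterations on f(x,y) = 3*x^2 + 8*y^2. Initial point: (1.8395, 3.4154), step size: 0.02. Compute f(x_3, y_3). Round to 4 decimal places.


Gradient descent on f(x,y) = 3*x^2 + 8*y^2.
Starting point: (1.8395, 3.4154), alpha = 0.02
Step 1: grad_x = 2*3*1.8395 = 11.037, grad_y = 2*8*3.4154 = 54.6464
  x_1 = 1.8395 - 0.02*11.037 = 1.6188
  y_1 = 3.4154 - 0.02*54.6464 = 2.3225
Step 2: grad_x = 2*3*1.6188 = 9.7126, grad_y = 2*8*2.3225 = 37.1596
  x_2 = 1.6188 - 0.02*9.7126 = 1.4245
  y_2 = 2.3225 - 0.02*37.1596 = 1.5793
Step 3: grad_x = 2*3*1.4245 = 8.5471, grad_y = 2*8*1.5793 = 25.2685
  x_3 = 1.4245 - 0.02*8.5471 = 1.2536
  y_3 = 1.5793 - 0.02*25.2685 = 1.0739
f(1.2536, 1.0739) = 3*1.2536^2 + 8*1.0739^2 = 13.9406


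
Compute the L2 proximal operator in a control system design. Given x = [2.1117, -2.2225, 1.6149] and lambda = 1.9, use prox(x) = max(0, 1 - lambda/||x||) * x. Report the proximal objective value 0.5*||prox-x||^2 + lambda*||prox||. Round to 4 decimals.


Step 1: Compute ||x||.
||x|| = 3.4651
Step 2: Compute scaling factor.
scale = max(0, 1 - 1.9/3.4651) = 0.4517
Step 3: prox(x) = [0.9538, -1.0038, 0.7294]
||prox(x)|| = 1.5651
Step 4: Proximal objective.
0.5*||prox-x||^2 = 1.805
lambda*||prox|| = 2.9737
Total = 4.7786


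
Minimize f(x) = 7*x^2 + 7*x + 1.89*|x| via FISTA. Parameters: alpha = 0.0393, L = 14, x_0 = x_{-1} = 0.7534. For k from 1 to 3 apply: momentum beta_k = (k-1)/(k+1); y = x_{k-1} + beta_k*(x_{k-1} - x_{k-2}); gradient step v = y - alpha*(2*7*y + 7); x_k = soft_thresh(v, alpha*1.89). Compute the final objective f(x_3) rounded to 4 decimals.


FISTA on f(x) = 7*x^2 + 7*x + 1.89*|x|
L = 14, alpha = 0.0393
Iteration 1: beta = 0.0, y = 0.7534 + 0.0*(0.7534 - 0.7534) = 0.7534
  grad(y) = 17.5476, v = y - alpha*grad = 0.0638
  prox(v) = soft_thresh(0.0638, 0.0743) = 0.0
Iteration 2: beta = 0.3333, y = 0.0 + 0.3333*(0.0 - 0.7534) = -0.2511
  grad(y) = 3.4841, v = y - alpha*grad = -0.3881
  prox(v) = soft_thresh(-0.3881, 0.0743) = -0.3138
Iteration 3: beta = 0.5, y = -0.3138 + 0.5*(-0.3138 - 0.0) = -0.4707
  grad(y) = 0.4106, v = y - alpha*grad = -0.4868
  prox(v) = soft_thresh(-0.4868, 0.0743) = -0.4125
f(x_3) = 7*(-0.4125)^2 + 7*(-0.4125) + 1.89*|-0.4125| = -0.9168


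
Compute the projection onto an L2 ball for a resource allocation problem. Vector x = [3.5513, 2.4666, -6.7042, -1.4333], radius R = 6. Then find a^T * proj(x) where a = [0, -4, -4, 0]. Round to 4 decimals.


Step 1: Compute ||x|| (intermediates to 6 decimals).
||x|| = sqrt(3.5513^2 + 2.4666^2 + (-6.7042)^2 + (-1.4333)^2) = 8.105337
Step 2: Project.
Since ||x|| > R, scale = R/||x|| = 6/8.105337 = 0.740253, proj(x) = scale * x
proj(x) = [2.62886, 1.825908, -4.962804, -1.061005]
Step 3: Dot product.
a^T * proj(x) = 0*2.62886 - 4*1.825908 - 4*(-4.962804) + 0*(-1.061005) = 12.5476


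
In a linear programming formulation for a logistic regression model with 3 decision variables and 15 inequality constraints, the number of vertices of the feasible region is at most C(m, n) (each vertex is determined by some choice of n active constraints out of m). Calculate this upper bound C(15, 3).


Each vertex corresponds to some choice of n active constraints out of m, so the number of vertices is at most C(m, n) = m! / (n!(m-n)!).
m = 15, n = 3
Numerator: 15 * 14 * 13
Denominator: 3! = 6
C(15, 3) = 455


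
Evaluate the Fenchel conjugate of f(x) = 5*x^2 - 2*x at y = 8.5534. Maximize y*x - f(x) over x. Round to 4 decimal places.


f*(y) = sup_x {y*x - a*x^2 - b*x} = sup_x {(y-b)*x - a*x^2}
FOC: (y - b) - 2a*x = 0 => x* = (y - b)/(2a)
x* = (8.5534 + 2)/(2*5) = 1.0553
f*(8.5534) = (y-b)^2/(4a) = (8.5534 + 2)^2/(4*5)
= 111.3743/20 = 5.5687


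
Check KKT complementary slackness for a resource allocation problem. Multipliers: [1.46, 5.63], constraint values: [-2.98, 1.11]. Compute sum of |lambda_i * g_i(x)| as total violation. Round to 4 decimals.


KKT complementary slackness check:
lambda_1 * g_1 = 1.46 * -2.98 = -4.3508
lambda_2 * g_2 = 5.63 * 1.11 = 6.2493
Total violation = 4.3508 + 6.2493 = 10.6001


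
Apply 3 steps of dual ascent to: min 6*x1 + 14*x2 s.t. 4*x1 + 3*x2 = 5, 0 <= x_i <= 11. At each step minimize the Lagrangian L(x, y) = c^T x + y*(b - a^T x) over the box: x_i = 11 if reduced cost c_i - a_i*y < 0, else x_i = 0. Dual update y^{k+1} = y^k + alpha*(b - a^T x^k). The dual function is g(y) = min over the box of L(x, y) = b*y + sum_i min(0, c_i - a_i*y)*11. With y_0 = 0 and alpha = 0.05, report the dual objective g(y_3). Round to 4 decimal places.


Dual ascent for LP: min 6*x1 + 14*x2, 4*x1 + 3*x2 = 5, 0 <= x_i <= 11
Step 1: y^k = 0.0, reduced costs: (6.0, 14.0)
  x^k = (0.0, 0.0), subgradient = b - a^T x = 5.0
  y^{k+1} = 0.0 + 0.05*5.0 = 0.25
Step 2: y^k = 0.25, reduced costs: (5.0, 13.25)
  x^k = (0.0, 0.0), subgradient = b - a^T x = 5.0
  y^{k+1} = 0.25 + 0.05*5.0 = 0.5
Step 3: y^k = 0.5, reduced costs: (4.0, 12.5)
  x^k = (0.0, 0.0), subgradient = b - a^T x = 5.0
  y^{k+1} = 0.5 + 0.05*5.0 = 0.75
Dual objective at y_3 = 0.75: reduced costs (3.0, 11.75), box minimizer x = (0.0, 0.0)
g(y_3) = b*y + (c1 - a1*y)*x1 + (c2 - a2*y)*x2 = 5*0.75 + 3.0*0.0 + 11.75*0.0 = 3.75 + 0.0 + 0.0 = 3.75


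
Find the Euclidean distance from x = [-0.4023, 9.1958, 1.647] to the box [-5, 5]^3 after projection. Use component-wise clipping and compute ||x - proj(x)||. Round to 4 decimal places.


Project each component onto [-5, 5].
clip(-0.4023) = -0.4023, clip(9.1958) = 5.0, clip(1.647) = 1.647
Projection = [-0.4023, 5.0, 1.647]
Squared diffs: [0.0, 17.6047, 0.0]
Distance = sqrt(17.6047) = 4.1958


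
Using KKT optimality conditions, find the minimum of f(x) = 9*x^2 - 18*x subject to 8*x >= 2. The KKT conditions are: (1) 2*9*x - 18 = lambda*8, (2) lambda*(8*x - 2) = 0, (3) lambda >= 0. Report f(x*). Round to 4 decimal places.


Step 1: Try lambda = 0 (constraint inactive).
Stationarity: 2*9*x - 18 = 0
x* = 18/(2*9) = 1.0
Check constraint: 8*1.0 = 8.0 >= 2 -- satisfied.
Step 2: Compute optimal value.
f(x*) = 9*1.0^2 - 18*1.0 = -9.0


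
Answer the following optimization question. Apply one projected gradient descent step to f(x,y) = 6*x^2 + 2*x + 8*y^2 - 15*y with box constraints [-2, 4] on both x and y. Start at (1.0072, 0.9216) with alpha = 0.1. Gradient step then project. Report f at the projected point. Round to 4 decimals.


Step 1: Compute gradient at (1.0072, 0.9216).
grad_x = 2*6*1.0072 + 2 = 14.0864
grad_y = 2*8*0.9216 - 15 = -0.2544
Step 2: Gradient step.
x_raw = 1.0072 - 0.1*14.0864 = -0.4014
y_raw = 0.9216 - 0.1*-0.2544 = 0.947
Step 3: Project onto [-2, 4].
x_proj = clip(-0.4014) = -0.4014
y_proj = clip(0.947) = 0.947
Step 4: Evaluate f.
f(-0.4014, 0.947) = -6.8665


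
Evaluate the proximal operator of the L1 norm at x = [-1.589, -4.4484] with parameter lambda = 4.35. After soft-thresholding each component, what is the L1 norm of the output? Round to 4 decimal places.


Soft-thresholding with lambda = 4.35:
prox(-1.589) = sign(-1.589)*max(|-1.589| - 4.35, 0) = 0.0
prox(-4.4484) = sign(-4.4484)*max(|-4.4484| - 4.35, 0) = -0.0984
prox(x) = [0.0, -0.0984]
||prox(x)||_1 = 0.0 + 0.0984 = 0.0984


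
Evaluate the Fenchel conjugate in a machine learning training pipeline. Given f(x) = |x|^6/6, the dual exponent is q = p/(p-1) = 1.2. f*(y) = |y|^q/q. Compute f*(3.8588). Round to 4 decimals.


The conjugate exponent q satisfies 1/p + 1/q = 1.
p = 6, so q = 6/(6 - 1) = 1.2
|y|^q = 3.8588^1.2 = 5.0553
f*(3.8588) = 5.0553 / 1.2 = 4.2127


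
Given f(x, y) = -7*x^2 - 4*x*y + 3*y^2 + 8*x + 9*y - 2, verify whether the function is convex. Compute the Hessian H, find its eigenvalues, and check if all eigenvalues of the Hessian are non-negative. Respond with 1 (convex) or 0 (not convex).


The Hessian of f(x,y) = -7*x^2 - 4*x*y + 3*y^2 + 8*x + 9*y - 2 is:
H = [[-14, -4], [-4, 6]]
Trace = -14 + 6 = -8
Determinant = -14*6 - (-4)^2 = -100
Discriminant = (-8)^2 - 4*-100 = 464.0
Eigenvalues: lambda_1 = -14.7703, lambda_2 = 6.7703
The function is not convex.

0


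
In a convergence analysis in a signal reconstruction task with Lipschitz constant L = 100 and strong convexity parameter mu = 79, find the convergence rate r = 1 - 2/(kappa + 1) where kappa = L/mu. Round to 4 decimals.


Step 1: Compute the condition number.
kappa = L/mu = 100/79 = 1.2658
Step 2: Compute the convergence rate.
r = 1 - 2/(kappa + 1) = 1 - 2*mu/(L + mu) = (L - mu)/(L + mu) = 21/179 = 0.1173


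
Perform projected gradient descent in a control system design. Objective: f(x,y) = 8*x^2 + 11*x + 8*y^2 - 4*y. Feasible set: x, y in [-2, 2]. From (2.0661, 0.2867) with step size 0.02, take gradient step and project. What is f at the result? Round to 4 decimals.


Step 1: Compute gradient at (2.0661, 0.2867).
grad_x = 2*8*2.0661 + 11 = 44.0576
grad_y = 2*8*0.2867 - 4 = 0.5872
Step 2: Gradient step.
x_raw = 2.0661 - 0.02*44.0576 = 1.1849
y_raw = 0.2867 - 0.02*0.5872 = 0.275
Step 3: Project onto [-2, 2].
x_proj = clip(1.1849) = 1.1849
y_proj = clip(0.275) = 0.275
Step 4: Evaluate f.
f(1.1849, 0.275) = 23.7722


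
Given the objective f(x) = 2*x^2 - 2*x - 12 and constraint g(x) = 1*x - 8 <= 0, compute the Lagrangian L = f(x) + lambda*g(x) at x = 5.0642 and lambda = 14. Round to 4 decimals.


Step 1: Evaluate f(x).
f(5.0642) = 2*5.0642^2 - 2*5.0642 - 12 = 29.1638
Step 2: Evaluate g(x).
g(5.0642) = 1*5.0642 - 8 = -2.9358
Step 3: Compute Lagrangian.
L = 29.1638 + 14*-2.9358 = -11.9374


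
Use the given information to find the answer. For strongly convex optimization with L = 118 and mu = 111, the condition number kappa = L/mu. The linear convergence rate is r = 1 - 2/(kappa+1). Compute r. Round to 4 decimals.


Step 1: Compute the condition number.
kappa = L/mu = 118/111 = 1.0631
Step 2: Compute the convergence rate.
r = 1 - 2/(kappa + 1) = 1 - 2*mu/(L + mu) = (L - mu)/(L + mu) = 7/229 = 0.0306


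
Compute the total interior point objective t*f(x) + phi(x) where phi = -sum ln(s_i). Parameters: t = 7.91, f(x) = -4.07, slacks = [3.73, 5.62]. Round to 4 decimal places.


Step 1: Compute log-barrier.
ln values: [1.3164, 1.7263]
phi = -(1.3164 + 1.7263) = -3.0427
Step 2: Compute augmented objective.
t*f(x) = 7.91*-4.07 = -32.1937
Total = -32.1937 - 3.0427 = -35.2364


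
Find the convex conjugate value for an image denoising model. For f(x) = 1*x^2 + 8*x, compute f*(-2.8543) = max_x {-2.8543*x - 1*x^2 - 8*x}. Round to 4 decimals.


f*(y) = sup_x {y*x - a*x^2 - b*x} = sup_x {(y-b)*x - a*x^2}
FOC: (y - b) - 2a*x = 0 => x* = (y - b)/(2a)
x* = (-2.8543 - 8)/(2*1) = -5.4272
f*(-2.8543) = (y-b)^2/(4a) = (-2.8543 - 8)^2/(4*1)
= 117.8158/4 = 29.454


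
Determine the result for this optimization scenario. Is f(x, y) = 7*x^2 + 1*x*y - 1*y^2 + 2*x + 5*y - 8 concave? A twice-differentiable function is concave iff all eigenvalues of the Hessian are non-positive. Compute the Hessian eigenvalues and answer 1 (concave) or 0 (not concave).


The Hessian of f(x,y) = 7*x^2 + 1*x*y - 1*y^2 + 2*x + 5*y - 8 is:
H = [[14, 1], [1, -2]]
Trace = 14 - 2 = 12
Determinant = 14*-2 - (1)^2 = -29
Discriminant = (12)^2 - 4*-29 = 260.0
Eigenvalues: lambda_1 = -2.0623, lambda_2 = 14.0623
The function is not concave.

0


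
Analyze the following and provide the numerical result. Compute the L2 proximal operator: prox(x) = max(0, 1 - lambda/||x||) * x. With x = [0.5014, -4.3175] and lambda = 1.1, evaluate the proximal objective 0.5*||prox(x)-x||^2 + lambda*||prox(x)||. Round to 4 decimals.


Step 1: Compute ||x||.
||x|| = 4.3465
Step 2: Compute scaling factor.
scale = max(0, 1 - 1.1/4.3465) = 0.7469
Step 3: prox(x) = [0.3745, -3.2248]
||prox(x)|| = 3.2465
Step 4: Proximal objective.
0.5*||prox-x||^2 = 0.605
lambda*||prox|| = 3.5712
Total = 4.1762


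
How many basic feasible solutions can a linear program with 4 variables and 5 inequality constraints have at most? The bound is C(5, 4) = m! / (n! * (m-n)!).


Each vertex corresponds to some choice of n active constraints out of m, so the number of vertices is at most C(m, n) = m! / (n!(m-n)!).
m = 5, n = 4
Numerator: 5 * 4 * 3 * 2
Denominator: 4! = 24
C(5, 4) = 5


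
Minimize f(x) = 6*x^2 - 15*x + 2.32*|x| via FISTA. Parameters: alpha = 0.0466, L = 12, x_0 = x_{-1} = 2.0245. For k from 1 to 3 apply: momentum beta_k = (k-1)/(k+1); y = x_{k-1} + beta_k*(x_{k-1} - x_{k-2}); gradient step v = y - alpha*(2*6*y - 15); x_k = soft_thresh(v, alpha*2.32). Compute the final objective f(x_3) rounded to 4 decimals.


FISTA on f(x) = 6*x^2 - 15*x + 2.32*|x|
L = 12, alpha = 0.0466
Iteration 1: beta = 0.0, y = 2.0245 + 0.0*(2.0245 - 2.0245) = 2.0245
  grad(y) = 9.294, v = y - alpha*grad = 1.5914
  prox(v) = soft_thresh(1.5914, 0.1081) = 1.4833
Iteration 2: beta = 0.3333, y = 1.4833 + 0.3333*(1.4833 - 2.0245) = 1.3029
  grad(y) = 0.6346, v = y - alpha*grad = 1.2733
  prox(v) = soft_thresh(1.2733, 0.1081) = 1.1652
Iteration 3: beta = 0.5, y = 1.1652 + 0.5*(1.1652 - 1.4833) = 1.0062
  grad(y) = -2.9261, v = y - alpha*grad = 1.1425
  prox(v) = soft_thresh(1.1425, 0.1081) = 1.0344
f(x_3) = 6*1.0344^2 - 15*1.0344 + 2.32*|1.0344| = -6.6963


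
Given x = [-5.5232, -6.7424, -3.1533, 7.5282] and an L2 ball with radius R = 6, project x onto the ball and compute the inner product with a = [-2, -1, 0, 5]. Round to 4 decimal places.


Step 1: Compute ||x|| (intermediates to 6 decimals).
||x|| = sqrt((-5.5232)^2 + (-6.7424)^2 + (-3.1533)^2 + 7.5282^2) = 11.940804
Step 2: Project.
Since ||x|| > R, scale = R/||x|| = 6/11.940804 = 0.502479, proj(x) = scale * x
proj(x) = [-2.775292, -3.387914, -1.584467, 3.782762]
Step 3: Dot product.
a^T * proj(x) = -2*(-2.775292) - 1*(-3.387914) + 0*(-1.584467) + 5*3.782762 = 27.8523


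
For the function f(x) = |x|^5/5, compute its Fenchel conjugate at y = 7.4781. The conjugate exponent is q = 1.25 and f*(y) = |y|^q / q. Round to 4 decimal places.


The conjugate exponent q satisfies 1/p + 1/q = 1.
p = 5, so q = 5/(5 - 1) = 1.25
|y|^q = 7.4781^1.25 = 12.3663
f*(7.4781) = 12.3663 / 1.25 = 9.893


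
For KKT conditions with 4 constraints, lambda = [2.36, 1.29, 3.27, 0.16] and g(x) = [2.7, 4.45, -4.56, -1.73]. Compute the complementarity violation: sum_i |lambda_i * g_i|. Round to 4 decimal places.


KKT complementary slackness check:
lambda_1 * g_1 = 2.36 * 2.7 = 6.372
lambda_2 * g_2 = 1.29 * 4.45 = 5.7405
lambda_3 * g_3 = 3.27 * -4.56 = -14.9112
lambda_4 * g_4 = 0.16 * -1.73 = -0.2768
Total violation = 6.372 + 5.7405 + 14.9112 + 0.2768 = 27.3005


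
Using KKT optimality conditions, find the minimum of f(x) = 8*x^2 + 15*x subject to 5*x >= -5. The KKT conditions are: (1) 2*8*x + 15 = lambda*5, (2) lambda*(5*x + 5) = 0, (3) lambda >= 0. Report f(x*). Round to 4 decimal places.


Step 1: Try lambda = 0 (constraint inactive).
Stationarity: 2*8*x + 15 = 0
x* = -15/(2*8) = -0.9375
Check constraint: 5*-0.9375 = -4.6875 >= -5 -- satisfied.
Step 2: Compute optimal value.
f(x*) = 8*(-0.9375)^2 + 15*(-0.9375) = -7.0313


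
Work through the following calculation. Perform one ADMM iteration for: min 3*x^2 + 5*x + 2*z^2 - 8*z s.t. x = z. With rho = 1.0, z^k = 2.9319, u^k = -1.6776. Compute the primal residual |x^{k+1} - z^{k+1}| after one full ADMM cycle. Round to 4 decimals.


ADMM iteration with rho = 1.0, z^k = 2.9319, u^k = -1.6776
Step 1: x-update.
Minimize 3*x^2 + 5*x + (1.0/2)*(x - 2.9319 - 1.6776)^2
FOC: (2*3 + 1.0)*x = -5 + 1.0*(2.9319 + 1.6776)
x^{k+1} = -0.0558
Step 2: z-update.
Minimize 2*z^2 - 8*z + (1.0/2)*(-0.0558 - z - 1.6776)^2
FOC: (2*2 + 1.0)*z = 8 + 1.0*(-0.0558 - 1.6776)
z^{k+1} = 1.2533
Step 3: u-update.
u^{k+1} = -1.6776 - 0.0558 - 1.2533 = -2.9867
Step 4: Primal residual = |-0.0558 - 1.2533| = 1.3091


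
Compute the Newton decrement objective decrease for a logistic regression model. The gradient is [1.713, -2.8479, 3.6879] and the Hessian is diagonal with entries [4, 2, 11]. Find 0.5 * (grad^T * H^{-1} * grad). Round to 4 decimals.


Step 1: H is diagonal, so H^(-1) * g = [0.4283, -1.424, 0.3353].
Step 2: g^T H^(-1) g = sum_i g_i^2 / H_ii
  = (1.713)^2/4 + (-2.8479)^2/2 + (3.6879)^2/11
  = 0.7336 + 4.0553 + 1.2364 = 6.0253
Step 3: Objective decrease = 0.5 * g^T H^(-1) g = 3.0126


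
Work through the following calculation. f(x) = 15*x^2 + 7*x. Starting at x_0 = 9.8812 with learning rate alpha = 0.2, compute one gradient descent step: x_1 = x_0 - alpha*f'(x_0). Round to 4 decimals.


We compute the gradient at x_0 and apply the update.
f'(x) = 30*x + 7
f'(9.8812) = 30*9.8812 + 7 = 303.436
x_1 = 9.8812 - 0.2*303.436 = -50.806


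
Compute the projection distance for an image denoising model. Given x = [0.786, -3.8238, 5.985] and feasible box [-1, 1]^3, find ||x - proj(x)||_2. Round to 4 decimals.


Project each component onto [-1, 1].
clip(0.786) = 0.786, clip(-3.8238) = -1.0, clip(5.985) = 1.0
Projection = [0.786, -1.0, 1.0]
Squared diffs: [0.0, 7.9738, 24.8502]
Distance = sqrt(32.824) = 5.7292


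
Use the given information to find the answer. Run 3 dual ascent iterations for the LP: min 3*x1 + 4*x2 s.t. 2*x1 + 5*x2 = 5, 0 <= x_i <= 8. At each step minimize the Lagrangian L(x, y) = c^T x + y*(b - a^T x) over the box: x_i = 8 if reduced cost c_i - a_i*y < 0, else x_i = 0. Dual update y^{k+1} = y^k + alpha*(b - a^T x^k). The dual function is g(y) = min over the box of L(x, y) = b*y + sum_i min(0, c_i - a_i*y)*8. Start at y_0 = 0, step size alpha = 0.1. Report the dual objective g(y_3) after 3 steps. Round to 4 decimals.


Dual ascent for LP: min 3*x1 + 4*x2, 2*x1 + 5*x2 = 5, 0 <= x_i <= 8
Step 1: y^k = 0.0, reduced costs: (3.0, 4.0)
  x^k = (0.0, 0.0), subgradient = b - a^T x = 5.0
  y^{k+1} = 0.0 + 0.1*5.0 = 0.5
Step 2: y^k = 0.5, reduced costs: (2.0, 1.5)
  x^k = (0.0, 0.0), subgradient = b - a^T x = 5.0
  y^{k+1} = 0.5 + 0.1*5.0 = 1.0
Step 3: y^k = 1.0, reduced costs: (1.0, -1.0)
  x^k = (0.0, 8.0), subgradient = b - a^T x = -35.0
  y^{k+1} = 1.0 + 0.1*-35.0 = -2.5
Dual objective at y_3 = -2.5: reduced costs (8.0, 16.5), box minimizer x = (0.0, 0.0)
g(y_3) = b*y + (c1 - a1*y)*x1 + (c2 - a2*y)*x2 = 5*(-2.5) + 8.0*0.0 + 16.5*0.0 = -12.5 + 0.0 + 0.0 = -12.5
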